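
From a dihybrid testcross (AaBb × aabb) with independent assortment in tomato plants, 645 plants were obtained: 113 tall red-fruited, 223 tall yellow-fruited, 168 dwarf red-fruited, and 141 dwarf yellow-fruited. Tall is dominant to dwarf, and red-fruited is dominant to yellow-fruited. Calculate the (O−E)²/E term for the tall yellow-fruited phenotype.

A dihybrid testcross with independent assortment gives a 1:1:1:1 ratio.
Total ratio parts = 4. Expected numbers out of 645:
  tall red-fruited: 645 × 1/4 = 161.25
  tall yellow-fruited: 645 × 1/4 = 161.25
  dwarf red-fruited: 645 × 1/4 = 161.25
  dwarf yellow-fruited: 645 × 1/4 = 161.25
Contribution of tall yellow-fruited: (223 − 161.25)² / 161.25 = 23.6469

23.647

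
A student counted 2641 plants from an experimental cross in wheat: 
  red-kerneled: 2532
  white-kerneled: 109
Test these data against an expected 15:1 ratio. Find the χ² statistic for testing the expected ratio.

The 15:1 ratio has 16 parts, so with N = 2641 the expected counts are:
  red-kerneled: 2641 × 15/16 = 2475.9375
  white-kerneled: 2641 × 1/16 = 165.0625
χ² = Σ (O − E)² / E
  red-kerneled: (2532 − 2475.9375)² / 2475.9375 = 1.2694
  white-kerneled: (109 − 165.0625)² / 165.0625 = 19.0413
χ² = 1.2694 + 19.0413 = 20.3107 ≈ 20.311

20.311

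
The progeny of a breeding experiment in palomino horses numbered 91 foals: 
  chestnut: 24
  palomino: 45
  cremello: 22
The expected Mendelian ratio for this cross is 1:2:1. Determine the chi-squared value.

0.099

The 1:2:1 ratio has 4 parts, so with N = 91 the expected counts are:
  chestnut: 91 × 1/4 = 22.75
  palomino: 91 × 2/4 = 45.5
  cremello: 91 × 1/4 = 22.75
χ² = Σ (O − E)² / E
  chestnut: (24 − 22.75)² / 22.75 = 0.0687
  palomino: (45 − 45.5)² / 45.5 = 0.0055
  cremello: (22 − 22.75)² / 22.75 = 0.0247
χ² = 0.0687 + 0.0055 + 0.0247 = 0.0989 ≈ 0.099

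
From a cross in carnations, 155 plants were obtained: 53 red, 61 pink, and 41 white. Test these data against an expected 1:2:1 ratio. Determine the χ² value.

Under the 1:2:1 hypothesis (Σ ratio = 4, N = 155):
  red: 155 × 1/4 = 38.75
  pink: 155 × 2/4 = 77.5
  white: 155 × 1/4 = 38.75
χ² = Σ (O − E)² / E
  red: (53 − 38.75)² / 38.75 = 5.2403
  pink: (61 − 77.5)² / 77.5 = 3.5129
  white: (41 − 38.75)² / 38.75 = 0.1306
χ² = 5.2403 + 3.5129 + 0.1306 = 8.8838 ≈ 8.884

8.884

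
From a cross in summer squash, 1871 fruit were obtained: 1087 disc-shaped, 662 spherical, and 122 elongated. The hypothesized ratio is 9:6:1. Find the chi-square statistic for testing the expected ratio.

3.592

Expected counts for N = 1871 under a 9:6:1 ratio (total parts = 16):
  disc-shaped: 1871 × 9/16 = 1052.4375
  spherical: 1871 × 6/16 = 701.625
  elongated: 1871 × 1/16 = 116.9375
χ² = Σ (O − E)² / E
  disc-shaped: (1087 − 1052.4375)² / 1052.4375 = 1.1350
  spherical: (662 − 701.625)² / 701.625 = 2.2379
  elongated: (122 − 116.9375)² / 116.9375 = 0.2192
χ² = 1.1350 + 2.2379 + 0.2192 = 3.5921 ≈ 3.592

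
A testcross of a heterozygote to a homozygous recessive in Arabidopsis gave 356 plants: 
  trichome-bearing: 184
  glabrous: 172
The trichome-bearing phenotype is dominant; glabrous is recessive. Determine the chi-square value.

0.404

A testcross of a heterozygote (Aa × aa) gives a 1:1 phenotypic ratio.
Expected counts for N = 356 under a 1:1 ratio (total parts = 2):
  trichome-bearing: 356 × 1/2 = 178
  glabrous: 356 × 1/2 = 178
χ² = Σ (O − E)² / E
  trichome-bearing: (184 − 178)² / 178 = 0.2022
  glabrous: (172 − 178)² / 178 = 0.2022
χ² = 0.2022 + 0.2022 = 0.4044 ≈ 0.404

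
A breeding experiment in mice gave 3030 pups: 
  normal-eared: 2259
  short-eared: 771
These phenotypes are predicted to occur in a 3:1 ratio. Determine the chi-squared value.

0.321

The 3:1 ratio has 4 parts, so with N = 3030 the expected counts are:
  normal-eared: 3030 × 3/4 = 2272.5
  short-eared: 3030 × 1/4 = 757.5
χ² = Σ (O − E)² / E
  normal-eared: (2259 − 2272.5)² / 2272.5 = 0.0802
  short-eared: (771 − 757.5)² / 757.5 = 0.2406
χ² = 0.0802 + 0.2406 = 0.3208 ≈ 0.321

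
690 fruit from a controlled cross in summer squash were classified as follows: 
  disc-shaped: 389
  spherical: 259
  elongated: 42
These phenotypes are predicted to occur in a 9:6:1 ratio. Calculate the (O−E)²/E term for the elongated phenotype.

0.029

Total ratio parts = 16. Expected numbers out of 690:
  disc-shaped: 690 × 9/16 = 388.125
  spherical: 690 × 6/16 = 258.75
  elongated: 690 × 1/16 = 43.125
Contribution of elongated: (42 − 43.125)² / 43.125 = 0.0293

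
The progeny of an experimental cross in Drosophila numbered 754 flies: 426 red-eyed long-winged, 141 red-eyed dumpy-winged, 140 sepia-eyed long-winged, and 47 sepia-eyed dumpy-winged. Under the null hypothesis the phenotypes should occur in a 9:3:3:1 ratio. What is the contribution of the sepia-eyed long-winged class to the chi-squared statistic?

0.013

Expected counts for N = 754 under a 9:3:3:1 ratio (total parts = 16):
  red-eyed long-winged: 754 × 9/16 = 424.125
  red-eyed dumpy-winged: 754 × 3/16 = 141.375
  sepia-eyed long-winged: 754 × 3/16 = 141.375
  sepia-eyed dumpy-winged: 754 × 1/16 = 47.125
Contribution of sepia-eyed long-winged: (140 − 141.375)² / 141.375 = 0.0134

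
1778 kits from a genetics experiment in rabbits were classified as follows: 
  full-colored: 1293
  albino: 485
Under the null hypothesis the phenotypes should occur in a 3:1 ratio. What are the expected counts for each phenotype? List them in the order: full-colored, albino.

Expected counts for N = 1778 under a 3:1 ratio (total parts = 4):
  full-colored: 1778 × 3/4 = 1333.5
  albino: 1778 × 1/4 = 444.5

1333.5, 444.5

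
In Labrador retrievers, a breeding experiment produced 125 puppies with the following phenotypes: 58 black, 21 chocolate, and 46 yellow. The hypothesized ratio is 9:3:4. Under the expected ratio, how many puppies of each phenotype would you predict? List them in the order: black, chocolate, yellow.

70.3125, 23.4375, 31.25

Under the 9:3:4 hypothesis (Σ ratio = 16, N = 125):
  black: 125 × 9/16 = 70.3125
  chocolate: 125 × 3/16 = 23.4375
  yellow: 125 × 4/16 = 31.25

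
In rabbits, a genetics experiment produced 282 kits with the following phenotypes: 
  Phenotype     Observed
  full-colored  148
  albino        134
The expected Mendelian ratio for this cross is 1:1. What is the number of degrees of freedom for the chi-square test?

1

A goodness-of-fit test with 2 phenotype classes has df = 2 − 1 = 1.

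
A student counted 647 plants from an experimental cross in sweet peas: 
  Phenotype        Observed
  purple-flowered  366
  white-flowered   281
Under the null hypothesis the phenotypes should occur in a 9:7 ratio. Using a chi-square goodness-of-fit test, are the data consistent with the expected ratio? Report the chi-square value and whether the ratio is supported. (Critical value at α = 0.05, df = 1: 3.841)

Total ratio parts = 16. Expected numbers out of 647:
  purple-flowered: 647 × 9/16 = 363.9375
  white-flowered: 647 × 7/16 = 283.0625
χ² = Σ (O − E)² / E
  purple-flowered: (366 − 363.9375)² / 363.9375 = 0.0117
  white-flowered: (281 − 283.0625)² / 283.0625 = 0.0150
χ² = 0.0117 + 0.0150 = 0.0267 ≈ 0.027
Degrees of freedom = 2 − 1 = 1; critical value at α = 0.05 is 3.841.
Since 0.027 < 3.841, we fail to reject the null hypothesis — the data are consistent with the 9:7 ratio.

0.027; consistent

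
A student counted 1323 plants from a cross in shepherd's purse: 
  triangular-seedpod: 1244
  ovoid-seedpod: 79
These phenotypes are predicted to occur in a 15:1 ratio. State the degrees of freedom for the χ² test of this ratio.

A goodness-of-fit test with 2 phenotype classes has df = 2 − 1 = 1.

1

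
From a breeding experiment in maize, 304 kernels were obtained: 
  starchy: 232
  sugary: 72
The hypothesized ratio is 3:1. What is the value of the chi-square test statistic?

0.281

The 3:1 ratio has 4 parts, so with N = 304 the expected counts are:
  starchy: 304 × 3/4 = 228
  sugary: 304 × 1/4 = 76
χ² = Σ (O − E)² / E
  starchy: (232 − 228)² / 228 = 0.0702
  sugary: (72 − 76)² / 76 = 0.2105
χ² = 0.0702 + 0.2105 = 0.2807 ≈ 0.281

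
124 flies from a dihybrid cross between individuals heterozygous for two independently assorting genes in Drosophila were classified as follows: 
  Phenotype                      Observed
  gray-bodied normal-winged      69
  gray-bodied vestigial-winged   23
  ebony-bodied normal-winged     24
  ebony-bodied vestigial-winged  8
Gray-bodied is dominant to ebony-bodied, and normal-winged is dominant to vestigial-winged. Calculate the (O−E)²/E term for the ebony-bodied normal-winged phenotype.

A dihybrid F₂ with independent assortment and complete dominance at both loci gives a 9:3:3:1 phenotypic ratio.
Expected counts for N = 124 under a 9:3:3:1 ratio (total parts = 16):
  gray-bodied normal-winged: 124 × 9/16 = 69.75
  gray-bodied vestigial-winged: 124 × 3/16 = 23.25
  ebony-bodied normal-winged: 124 × 3/16 = 23.25
  ebony-bodied vestigial-winged: 124 × 1/16 = 7.75
Contribution of ebony-bodied normal-winged: (24 − 23.25)² / 23.25 = 0.0242

0.024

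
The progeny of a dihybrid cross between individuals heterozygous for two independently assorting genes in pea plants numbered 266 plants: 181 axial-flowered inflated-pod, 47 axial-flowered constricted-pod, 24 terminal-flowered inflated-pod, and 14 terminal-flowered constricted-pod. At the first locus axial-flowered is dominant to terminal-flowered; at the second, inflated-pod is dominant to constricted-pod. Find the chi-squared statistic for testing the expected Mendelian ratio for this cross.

20.583

A dihybrid F₂ with independent assortment and complete dominance at both loci gives a 9:3:3:1 phenotypic ratio.
Total ratio parts = 16. Expected numbers out of 266:
  axial-flowered inflated-pod: 266 × 9/16 = 149.625
  axial-flowered constricted-pod: 266 × 3/16 = 49.875
  terminal-flowered inflated-pod: 266 × 3/16 = 49.875
  terminal-flowered constricted-pod: 266 × 1/16 = 16.625
χ² = Σ (O − E)² / E
  axial-flowered inflated-pod: (181 − 149.625)² / 149.625 = 6.5791
  axial-flowered constricted-pod: (47 − 49.875)² / 49.875 = 0.1657
  terminal-flowered inflated-pod: (24 − 49.875)² / 49.875 = 13.4239
  terminal-flowered constricted-pod: (14 − 16.625)² / 16.625 = 0.4145
χ² = 6.5791 + 0.1657 + 13.4239 + 0.4145 = 20.5832 ≈ 20.583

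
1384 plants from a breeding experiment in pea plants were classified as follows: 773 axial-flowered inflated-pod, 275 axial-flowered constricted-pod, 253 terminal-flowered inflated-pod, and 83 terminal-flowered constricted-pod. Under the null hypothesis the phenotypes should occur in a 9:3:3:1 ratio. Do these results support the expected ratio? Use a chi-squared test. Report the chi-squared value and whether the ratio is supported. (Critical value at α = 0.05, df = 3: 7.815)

Expected counts for N = 1384 under a 9:3:3:1 ratio (total parts = 16):
  axial-flowered inflated-pod: 1384 × 9/16 = 778.5
  axial-flowered constricted-pod: 1384 × 3/16 = 259.5
  terminal-flowered inflated-pod: 1384 × 3/16 = 259.5
  terminal-flowered constricted-pod: 1384 × 1/16 = 86.5
χ² = Σ (O − E)² / E
  axial-flowered inflated-pod: (773 − 778.5)² / 778.5 = 0.0389
  axial-flowered constricted-pod: (275 − 259.5)² / 259.5 = 0.9258
  terminal-flowered inflated-pod: (253 − 259.5)² / 259.5 = 0.1628
  terminal-flowered constricted-pod: (83 − 86.5)² / 86.5 = 0.1416
χ² = 0.0389 + 0.9258 + 0.1628 + 0.1416 = 1.2691 ≈ 1.269
Degrees of freedom = 4 − 1 = 3; critical value at α = 0.05 is 7.815.
Since 1.269 < 7.815, we fail to reject the null hypothesis — the data are consistent with the 9:3:3:1 ratio.

1.269; consistent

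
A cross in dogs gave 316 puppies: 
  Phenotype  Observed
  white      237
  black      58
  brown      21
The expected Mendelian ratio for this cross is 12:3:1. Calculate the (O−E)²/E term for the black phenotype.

0.026

The 12:3:1 ratio has 16 parts, so with N = 316 the expected counts are:
  white: 316 × 12/16 = 237
  black: 316 × 3/16 = 59.25
  brown: 316 × 1/16 = 19.75
Contribution of black: (58 − 59.25)² / 59.25 = 0.0264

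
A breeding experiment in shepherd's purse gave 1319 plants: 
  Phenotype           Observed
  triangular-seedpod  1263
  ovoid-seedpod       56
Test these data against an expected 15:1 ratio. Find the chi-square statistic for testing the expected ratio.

Under the 15:1 hypothesis (Σ ratio = 16, N = 1319):
  triangular-seedpod: 1319 × 15/16 = 1236.5625
  ovoid-seedpod: 1319 × 1/16 = 82.4375
χ² = Σ (O − E)² / E
  triangular-seedpod: (1263 − 1236.5625)² / 1236.5625 = 0.5652
  ovoid-seedpod: (56 − 82.4375)² / 82.4375 = 8.4784
χ² = 0.5652 + 8.4784 = 9.0436 ≈ 9.044

9.044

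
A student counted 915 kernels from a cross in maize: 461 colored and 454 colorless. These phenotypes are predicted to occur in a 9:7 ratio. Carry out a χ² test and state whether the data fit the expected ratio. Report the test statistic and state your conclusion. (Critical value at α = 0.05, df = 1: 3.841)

12.800; not consistent

Total ratio parts = 16. Expected numbers out of 915:
  colored: 915 × 9/16 = 514.6875
  colorless: 915 × 7/16 = 400.3125
χ² = Σ (O − E)² / E
  colored: (461 − 514.6875)² / 514.6875 = 5.6002
  colorless: (454 − 400.3125)² / 400.3125 = 7.2002
χ² = 5.6002 + 7.2002 = 12.8004 ≈ 12.800
Degrees of freedom = 2 − 1 = 1; critical value at α = 0.05 is 3.841.
Since 12.800 > 3.841, we reject the null hypothesis — the data do not fit the 9:7 ratio.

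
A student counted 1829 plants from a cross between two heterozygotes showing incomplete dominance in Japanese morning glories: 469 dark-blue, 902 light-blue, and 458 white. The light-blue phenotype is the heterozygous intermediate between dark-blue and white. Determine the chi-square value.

0.474

With incomplete dominance, a heterozygote × heterozygote cross gives a 1:2:1 phenotypic ratio.
Expected counts for N = 1829 under a 1:2:1 ratio (total parts = 4):
  dark-blue: 1829 × 1/4 = 457.25
  light-blue: 1829 × 2/4 = 914.5
  white: 1829 × 1/4 = 457.25
χ² = Σ (O − E)² / E
  dark-blue: (469 − 457.25)² / 457.25 = 0.3019
  light-blue: (902 − 914.5)² / 914.5 = 0.1709
  white: (458 − 457.25)² / 457.25 = 0.0012
χ² = 0.3019 + 0.1709 + 0.0012 = 0.474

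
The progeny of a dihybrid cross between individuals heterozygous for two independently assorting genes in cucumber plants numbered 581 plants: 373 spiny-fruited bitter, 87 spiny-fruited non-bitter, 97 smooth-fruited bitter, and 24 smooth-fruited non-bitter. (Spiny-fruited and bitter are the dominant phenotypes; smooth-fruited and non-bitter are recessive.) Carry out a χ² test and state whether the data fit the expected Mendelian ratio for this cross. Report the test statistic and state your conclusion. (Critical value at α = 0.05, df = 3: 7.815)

16.428; not consistent

A dihybrid F₂ with independent assortment and complete dominance at both loci gives a 9:3:3:1 phenotypic ratio.
The 9:3:3:1 ratio has 16 parts, so with N = 581 the expected counts are:
  spiny-fruited bitter: 581 × 9/16 = 326.8125
  spiny-fruited non-bitter: 581 × 3/16 = 108.9375
  smooth-fruited bitter: 581 × 3/16 = 108.9375
  smooth-fruited non-bitter: 581 × 1/16 = 36.3125
χ² = Σ (O − E)² / E
  spiny-fruited bitter: (373 − 326.8125)² / 326.8125 = 6.5276
  spiny-fruited non-bitter: (87 − 108.9375)² / 108.9375 = 4.4177
  smooth-fruited bitter: (97 − 108.9375)² / 108.9375 = 1.3081
  smooth-fruited non-bitter: (24 − 36.3125)² / 36.3125 = 4.1748
χ² = 6.5276 + 4.4177 + 1.3081 + 4.1748 = 16.4282 ≈ 16.428
Degrees of freedom = 4 − 1 = 3; critical value at α = 0.05 is 7.815.
Since 16.428 > 7.815, we reject the null hypothesis — the data do not fit the 9:3:3:1 ratio.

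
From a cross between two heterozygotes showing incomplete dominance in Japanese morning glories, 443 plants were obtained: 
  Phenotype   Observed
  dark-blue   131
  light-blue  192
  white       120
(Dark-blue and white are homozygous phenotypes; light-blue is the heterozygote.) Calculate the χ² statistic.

With incomplete dominance, a heterozygote × heterozygote cross gives a 1:2:1 phenotypic ratio.
The 1:2:1 ratio has 4 parts, so with N = 443 the expected counts are:
  dark-blue: 443 × 1/4 = 110.75
  light-blue: 443 × 2/4 = 221.5
  white: 443 × 1/4 = 110.75
χ² = Σ (O − E)² / E
  dark-blue: (131 − 110.75)² / 110.75 = 3.7026
  light-blue: (192 − 221.5)² / 221.5 = 3.9289
  white: (120 − 110.75)² / 110.75 = 0.7726
χ² = 3.7026 + 3.9289 + 0.7726 = 8.4041 ≈ 8.404

8.404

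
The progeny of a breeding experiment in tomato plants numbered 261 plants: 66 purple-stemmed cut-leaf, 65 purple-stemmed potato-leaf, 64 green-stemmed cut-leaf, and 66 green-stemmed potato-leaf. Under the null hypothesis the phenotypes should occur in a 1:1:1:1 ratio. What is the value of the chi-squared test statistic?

0.042

The 1:1:1:1 ratio has 4 parts, so with N = 261 the expected counts are:
  purple-stemmed cut-leaf: 261 × 1/4 = 65.25
  purple-stemmed potato-leaf: 261 × 1/4 = 65.25
  green-stemmed cut-leaf: 261 × 1/4 = 65.25
  green-stemmed potato-leaf: 261 × 1/4 = 65.25
χ² = Σ (O − E)² / E
  purple-stemmed cut-leaf: (66 − 65.25)² / 65.25 = 0.0086
  purple-stemmed potato-leaf: (65 − 65.25)² / 65.25 = 0.0010
  green-stemmed cut-leaf: (64 − 65.25)² / 65.25 = 0.0239
  green-stemmed potato-leaf: (66 − 65.25)² / 65.25 = 0.0086
χ² = 0.0086 + 0.0010 + 0.0239 + 0.0086 = 0.0421 ≈ 0.042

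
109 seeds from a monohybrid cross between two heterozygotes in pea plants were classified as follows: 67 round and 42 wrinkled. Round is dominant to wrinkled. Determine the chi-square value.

For a monohybrid cross between heterozygotes with complete dominance, the expected phenotypic ratio is 3:1.
The 3:1 ratio has 4 parts, so with N = 109 the expected counts are:
  round: 109 × 3/4 = 81.75
  wrinkled: 109 × 1/4 = 27.25
χ² = Σ (O − E)² / E
  round: (67 − 81.75)² / 81.75 = 2.6613
  wrinkled: (42 − 27.25)² / 27.25 = 7.9839
χ² = 2.6613 + 7.9839 = 10.6452 ≈ 10.645

10.645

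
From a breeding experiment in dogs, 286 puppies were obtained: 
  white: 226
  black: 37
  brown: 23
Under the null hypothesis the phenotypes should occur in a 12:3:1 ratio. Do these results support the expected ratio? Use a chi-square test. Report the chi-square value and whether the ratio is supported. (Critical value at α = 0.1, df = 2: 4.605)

Under the 12:3:1 hypothesis (Σ ratio = 16, N = 286):
  white: 286 × 12/16 = 214.5
  black: 286 × 3/16 = 53.625
  brown: 286 × 1/16 = 17.875
χ² = Σ (O − E)² / E
  white: (226 − 214.5)² / 214.5 = 0.6166
  black: (37 − 53.625)² / 53.625 = 5.1541
  brown: (23 − 17.875)² / 17.875 = 1.4694
χ² = 0.6166 + 5.1541 + 1.4694 = 7.2401 ≈ 7.240
Degrees of freedom = 3 − 1 = 2; critical value at α = 0.1 is 4.605.
Since 7.240 > 4.605, we reject the null hypothesis — the data do not fit the 12:3:1 ratio.

7.240; not consistent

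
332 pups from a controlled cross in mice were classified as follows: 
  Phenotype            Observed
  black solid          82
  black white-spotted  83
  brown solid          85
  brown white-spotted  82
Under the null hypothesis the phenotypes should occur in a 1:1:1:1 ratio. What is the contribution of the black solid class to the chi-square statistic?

Under the 1:1:1:1 hypothesis (Σ ratio = 4, N = 332):
  black solid: 332 × 1/4 = 83
  black white-spotted: 332 × 1/4 = 83
  brown solid: 332 × 1/4 = 83
  brown white-spotted: 332 × 1/4 = 83
Contribution of black solid: (82 − 83)² / 83 = 0.0120

0.012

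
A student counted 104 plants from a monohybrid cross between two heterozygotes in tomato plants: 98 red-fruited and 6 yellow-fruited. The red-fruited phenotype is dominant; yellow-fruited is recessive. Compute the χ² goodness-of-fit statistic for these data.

For a monohybrid cross between heterozygotes with complete dominance, the expected phenotypic ratio is 3:1.
Total ratio parts = 4. Expected numbers out of 104:
  red-fruited: 104 × 3/4 = 78
  yellow-fruited: 104 × 1/4 = 26
χ² = Σ (O − E)² / E
  red-fruited: (98 − 78)² / 78 = 5.1282
  yellow-fruited: (6 − 26)² / 26 = 15.3846
χ² = 5.1282 + 15.3846 = 20.5128 ≈ 20.513

20.513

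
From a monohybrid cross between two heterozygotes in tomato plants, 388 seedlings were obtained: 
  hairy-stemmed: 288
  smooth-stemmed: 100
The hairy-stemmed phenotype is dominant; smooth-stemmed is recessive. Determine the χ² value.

0.124

For a monohybrid cross between heterozygotes with complete dominance, the expected phenotypic ratio is 3:1.
Under the 3:1 hypothesis (Σ ratio = 4, N = 388):
  hairy-stemmed: 388 × 3/4 = 291
  smooth-stemmed: 388 × 1/4 = 97
χ² = Σ (O − E)² / E
  hairy-stemmed: (288 − 291)² / 291 = 0.0309
  smooth-stemmed: (100 − 97)² / 97 = 0.0928
χ² = 0.0309 + 0.0928 = 0.1237 ≈ 0.124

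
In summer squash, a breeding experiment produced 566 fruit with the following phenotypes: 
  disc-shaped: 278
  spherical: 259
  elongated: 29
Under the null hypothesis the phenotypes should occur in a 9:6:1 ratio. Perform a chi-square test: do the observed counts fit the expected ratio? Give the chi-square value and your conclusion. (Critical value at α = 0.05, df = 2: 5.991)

Expected counts for N = 566 under a 9:6:1 ratio (total parts = 16):
  disc-shaped: 566 × 9/16 = 318.375
  spherical: 566 × 6/16 = 212.25
  elongated: 566 × 1/16 = 35.375
χ² = Σ (O − E)² / E
  disc-shaped: (278 − 318.375)² / 318.375 = 5.1202
  spherical: (259 − 212.25)² / 212.25 = 10.2971
  elongated: (29 − 35.375)² / 35.375 = 1.1489
χ² = 5.1202 + 10.2971 + 1.1489 = 16.5662 ≈ 16.566
Degrees of freedom = 3 − 1 = 2; critical value at α = 0.05 is 5.991.
Since 16.566 > 5.991, we reject the null hypothesis — the data do not fit the 9:6:1 ratio.

16.566; not consistent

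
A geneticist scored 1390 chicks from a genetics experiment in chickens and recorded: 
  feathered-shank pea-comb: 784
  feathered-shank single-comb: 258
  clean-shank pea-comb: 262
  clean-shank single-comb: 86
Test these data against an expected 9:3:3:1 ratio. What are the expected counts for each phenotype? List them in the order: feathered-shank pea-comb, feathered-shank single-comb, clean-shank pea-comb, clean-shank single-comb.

781.875, 260.625, 260.625, 86.875

Expected counts for N = 1390 under a 9:3:3:1 ratio (total parts = 16):
  feathered-shank pea-comb: 1390 × 9/16 = 781.875
  feathered-shank single-comb: 1390 × 3/16 = 260.625
  clean-shank pea-comb: 1390 × 3/16 = 260.625
  clean-shank single-comb: 1390 × 1/16 = 86.875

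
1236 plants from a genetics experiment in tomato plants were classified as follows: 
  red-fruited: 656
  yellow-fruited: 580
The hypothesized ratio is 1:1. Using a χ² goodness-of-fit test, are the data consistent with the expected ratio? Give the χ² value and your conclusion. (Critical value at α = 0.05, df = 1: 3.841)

Expected counts for N = 1236 under a 1:1 ratio (total parts = 2):
  red-fruited: 1236 × 1/2 = 618
  yellow-fruited: 1236 × 1/2 = 618
χ² = Σ (O − E)² / E
  red-fruited: (656 − 618)² / 618 = 2.3366
  yellow-fruited: (580 − 618)² / 618 = 2.3366
χ² = 2.3366 + 2.3366 = 4.6732 ≈ 4.673
Degrees of freedom = 2 − 1 = 1; critical value at α = 0.05 is 3.841.
Since 4.673 > 3.841, we reject the null hypothesis — the data do not fit the 1:1 ratio.

4.673; not consistent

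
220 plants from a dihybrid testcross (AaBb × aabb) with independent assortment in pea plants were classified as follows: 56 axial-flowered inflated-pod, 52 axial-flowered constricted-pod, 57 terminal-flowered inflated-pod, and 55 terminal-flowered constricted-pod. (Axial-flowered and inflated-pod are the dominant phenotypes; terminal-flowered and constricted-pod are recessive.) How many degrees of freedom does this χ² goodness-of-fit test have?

3

A dihybrid testcross with independent assortment gives a 1:1:1:1 ratio.
A goodness-of-fit test with 4 phenotype classes has df = 4 − 1 = 3.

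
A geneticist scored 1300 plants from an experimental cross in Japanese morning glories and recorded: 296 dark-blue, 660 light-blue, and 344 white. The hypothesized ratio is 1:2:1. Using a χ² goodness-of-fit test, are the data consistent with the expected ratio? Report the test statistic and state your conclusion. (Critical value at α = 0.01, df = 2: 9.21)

Under the 1:2:1 hypothesis (Σ ratio = 4, N = 1300):
  dark-blue: 1300 × 1/4 = 325
  light-blue: 1300 × 2/4 = 650
  white: 1300 × 1/4 = 325
χ² = Σ (O − E)² / E
  dark-blue: (296 − 325)² / 325 = 2.5877
  light-blue: (660 − 650)² / 650 = 0.1538
  white: (344 − 325)² / 325 = 1.1108
χ² = 2.5877 + 0.1538 + 1.1108 = 3.8523 ≈ 3.852
Degrees of freedom = 3 − 1 = 2; critical value at α = 0.01 is 9.21.
Since 3.852 < 9.21, we fail to reject the null hypothesis — the data are consistent with the 1:2:1 ratio.

3.852; consistent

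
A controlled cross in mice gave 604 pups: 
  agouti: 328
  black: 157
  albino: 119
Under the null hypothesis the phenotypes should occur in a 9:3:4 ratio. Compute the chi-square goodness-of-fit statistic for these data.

Total ratio parts = 16. Expected numbers out of 604:
  agouti: 604 × 9/16 = 339.75
  black: 604 × 3/16 = 113.25
  albino: 604 × 4/16 = 151
χ² = Σ (O − E)² / E
  agouti: (328 − 339.75)² / 339.75 = 0.4064
  black: (157 − 113.25)² / 113.25 = 16.9012
  albino: (119 − 151)² / 151 = 6.7815
χ² = 0.4064 + 16.9012 + 6.7815 = 24.0891 ≈ 24.089

24.089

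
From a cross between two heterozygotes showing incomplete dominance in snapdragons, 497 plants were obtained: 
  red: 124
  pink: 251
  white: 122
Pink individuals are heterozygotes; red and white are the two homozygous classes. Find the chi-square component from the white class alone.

0.041

With incomplete dominance, a heterozygote × heterozygote cross gives a 1:2:1 phenotypic ratio.
Expected counts for N = 497 under a 1:2:1 ratio (total parts = 4):
  red: 497 × 1/4 = 124.25
  pink: 497 × 2/4 = 248.5
  white: 497 × 1/4 = 124.25
Contribution of white: (122 − 124.25)² / 124.25 = 0.0407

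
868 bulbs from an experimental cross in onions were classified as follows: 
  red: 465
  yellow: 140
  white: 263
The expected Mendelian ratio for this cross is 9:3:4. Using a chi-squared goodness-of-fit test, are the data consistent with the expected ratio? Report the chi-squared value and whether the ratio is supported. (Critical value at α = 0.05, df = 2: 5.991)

14.038; not consistent

Total ratio parts = 16. Expected numbers out of 868:
  red: 868 × 9/16 = 488.25
  yellow: 868 × 3/16 = 162.75
  white: 868 × 4/16 = 217
χ² = Σ (O − E)² / E
  red: (465 − 488.25)² / 488.25 = 1.1071
  yellow: (140 − 162.75)² / 162.75 = 3.1801
  white: (263 − 217)² / 217 = 9.7512
χ² = 1.1071 + 3.1801 + 9.7512 = 14.0384 ≈ 14.038
Degrees of freedom = 3 − 1 = 2; critical value at α = 0.05 is 5.991.
Since 14.038 > 5.991, we reject the null hypothesis — the data do not fit the 9:3:4 ratio.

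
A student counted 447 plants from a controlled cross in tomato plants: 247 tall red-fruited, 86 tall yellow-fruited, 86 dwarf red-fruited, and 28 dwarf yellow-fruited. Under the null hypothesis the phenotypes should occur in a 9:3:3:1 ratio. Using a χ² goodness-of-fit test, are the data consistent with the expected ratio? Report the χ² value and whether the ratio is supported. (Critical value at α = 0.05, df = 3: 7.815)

0.193; consistent

Total ratio parts = 16. Expected numbers out of 447:
  tall red-fruited: 447 × 9/16 = 251.4375
  tall yellow-fruited: 447 × 3/16 = 83.8125
  dwarf red-fruited: 447 × 3/16 = 83.8125
  dwarf yellow-fruited: 447 × 1/16 = 27.9375
χ² = Σ (O − E)² / E
  tall red-fruited: (247 − 251.4375)² / 251.4375 = 0.0783
  tall yellow-fruited: (86 − 83.8125)² / 83.8125 = 0.0571
  dwarf red-fruited: (86 − 83.8125)² / 83.8125 = 0.0571
  dwarf yellow-fruited: (28 − 27.9375)² / 27.9375 = 0.0001
χ² = 0.0783 + 0.0571 + 0.0571 + 0.0001 = 0.1926 ≈ 0.193
Degrees of freedom = 4 − 1 = 3; critical value at α = 0.05 is 7.815.
Since 0.193 < 7.815, we fail to reject the null hypothesis — the data are consistent with the 9:3:3:1 ratio.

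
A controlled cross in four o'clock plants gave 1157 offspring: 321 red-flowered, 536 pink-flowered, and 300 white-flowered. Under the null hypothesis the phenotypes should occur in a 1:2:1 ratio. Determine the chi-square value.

Under the 1:2:1 hypothesis (Σ ratio = 4, N = 1157):
  red-flowered: 1157 × 1/4 = 289.25
  pink-flowered: 1157 × 2/4 = 578.5
  white-flowered: 1157 × 1/4 = 289.25
χ² = Σ (O − E)² / E
  red-flowered: (321 − 289.25)² / 289.25 = 3.4851
  pink-flowered: (536 − 578.5)² / 578.5 = 3.1223
  white-flowered: (300 − 289.25)² / 289.25 = 0.3995
χ² = 3.4851 + 3.1223 + 0.3995 = 7.0069 ≈ 7.007

7.007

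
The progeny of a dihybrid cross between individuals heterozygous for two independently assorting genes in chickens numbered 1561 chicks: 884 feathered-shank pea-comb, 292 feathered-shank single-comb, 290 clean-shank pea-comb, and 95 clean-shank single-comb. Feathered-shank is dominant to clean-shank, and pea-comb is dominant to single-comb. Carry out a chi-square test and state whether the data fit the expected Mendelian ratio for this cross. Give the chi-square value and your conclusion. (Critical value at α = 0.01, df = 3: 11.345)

A dihybrid F₂ with independent assortment and complete dominance at both loci gives a 9:3:3:1 phenotypic ratio.
Total ratio parts = 16. Expected numbers out of 1561:
  feathered-shank pea-comb: 1561 × 9/16 = 878.0625
  feathered-shank single-comb: 1561 × 3/16 = 292.6875
  clean-shank pea-comb: 1561 × 3/16 = 292.6875
  clean-shank single-comb: 1561 × 1/16 = 97.5625
χ² = Σ (O − E)² / E
  feathered-shank pea-comb: (884 − 878.0625)² / 878.0625 = 0.0401
  feathered-shank single-comb: (292 − 292.6875)² / 292.6875 = 0.0016
  clean-shank pea-comb: (290 − 292.6875)² / 292.6875 = 0.0247
  clean-shank single-comb: (95 − 97.5625)² / 97.5625 = 0.0673
χ² = 0.0401 + 0.0016 + 0.0247 + 0.0673 = 0.1337 ≈ 0.134
Degrees of freedom = 4 − 1 = 3; critical value at α = 0.01 is 11.345.
Since 0.134 < 11.345, we fail to reject the null hypothesis — the data are consistent with the 9:3:3:1 ratio.

0.134; consistent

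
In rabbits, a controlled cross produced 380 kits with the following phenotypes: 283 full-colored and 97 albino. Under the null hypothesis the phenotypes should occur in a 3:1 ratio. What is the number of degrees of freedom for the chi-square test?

1

A goodness-of-fit test with 2 phenotype classes has df = 2 − 1 = 1.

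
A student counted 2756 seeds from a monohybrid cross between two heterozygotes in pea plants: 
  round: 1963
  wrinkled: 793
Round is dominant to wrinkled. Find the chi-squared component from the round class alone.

For a monohybrid cross between heterozygotes with complete dominance, the expected phenotypic ratio is 3:1.
The 3:1 ratio has 4 parts, so with N = 2756 the expected counts are:
  round: 2756 × 3/4 = 2067
  wrinkled: 2756 × 1/4 = 689
Contribution of round: (1963 − 2067)² / 2067 = 5.2327

5.233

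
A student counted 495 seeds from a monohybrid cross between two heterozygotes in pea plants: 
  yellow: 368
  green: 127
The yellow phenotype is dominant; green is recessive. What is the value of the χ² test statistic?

0.114

For a monohybrid cross between heterozygotes with complete dominance, the expected phenotypic ratio is 3:1.
Under the 3:1 hypothesis (Σ ratio = 4, N = 495):
  yellow: 495 × 3/4 = 371.25
  green: 495 × 1/4 = 123.75
χ² = Σ (O − E)² / E
  yellow: (368 − 371.25)² / 371.25 = 0.0285
  green: (127 − 123.75)² / 123.75 = 0.0854
χ² = 0.0285 + 0.0854 = 0.1139 ≈ 0.114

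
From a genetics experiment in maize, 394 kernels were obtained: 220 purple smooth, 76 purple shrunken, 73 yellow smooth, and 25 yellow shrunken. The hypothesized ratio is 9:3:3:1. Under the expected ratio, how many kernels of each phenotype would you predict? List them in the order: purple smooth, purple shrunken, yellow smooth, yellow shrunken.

Total ratio parts = 16. Expected numbers out of 394:
  purple smooth: 394 × 9/16 = 221.625
  purple shrunken: 394 × 3/16 = 73.875
  yellow smooth: 394 × 3/16 = 73.875
  yellow shrunken: 394 × 1/16 = 24.625

221.625, 73.875, 73.875, 24.625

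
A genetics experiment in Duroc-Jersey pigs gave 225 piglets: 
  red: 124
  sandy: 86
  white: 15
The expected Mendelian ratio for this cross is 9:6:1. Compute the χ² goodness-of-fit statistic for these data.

Expected counts for N = 225 under a 9:6:1 ratio (total parts = 16):
  red: 225 × 9/16 = 126.5625
  sandy: 225 × 6/16 = 84.375
  white: 225 × 1/16 = 14.0625
χ² = Σ (O − E)² / E
  red: (124 − 126.5625)² / 126.5625 = 0.0519
  sandy: (86 − 84.375)² / 84.375 = 0.0313
  white: (15 − 14.0625)² / 14.0625 = 0.0625
χ² = 0.0519 + 0.0313 + 0.0625 = 0.1457 ≈ 0.146

0.146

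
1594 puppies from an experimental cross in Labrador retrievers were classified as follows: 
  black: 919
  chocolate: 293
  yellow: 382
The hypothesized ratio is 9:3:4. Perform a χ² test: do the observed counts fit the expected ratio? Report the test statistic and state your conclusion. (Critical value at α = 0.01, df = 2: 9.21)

1.357; consistent

Under the 9:3:4 hypothesis (Σ ratio = 16, N = 1594):
  black: 1594 × 9/16 = 896.625
  chocolate: 1594 × 3/16 = 298.875
  yellow: 1594 × 4/16 = 398.5
χ² = Σ (O − E)² / E
  black: (919 − 896.625)² / 896.625 = 0.5584
  chocolate: (293 − 298.875)² / 298.875 = 0.1155
  yellow: (382 − 398.5)² / 398.5 = 0.6832
χ² = 0.5584 + 0.1155 + 0.6832 = 1.3571 ≈ 1.357
Degrees of freedom = 3 − 1 = 2; critical value at α = 0.01 is 9.21.
Since 1.357 < 9.21, we fail to reject the null hypothesis — the data are consistent with the 9:3:4 ratio.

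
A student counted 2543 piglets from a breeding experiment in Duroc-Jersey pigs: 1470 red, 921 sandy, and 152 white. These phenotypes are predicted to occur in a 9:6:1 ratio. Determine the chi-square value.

2.513

Under the 9:6:1 hypothesis (Σ ratio = 16, N = 2543):
  red: 2543 × 9/16 = 1430.4375
  sandy: 2543 × 6/16 = 953.625
  white: 2543 × 1/16 = 158.9375
χ² = Σ (O − E)² / E
  red: (1470 − 1430.4375)² / 1430.4375 = 1.0942
  sandy: (921 − 953.625)² / 953.625 = 1.1162
  white: (152 − 158.9375)² / 158.9375 = 0.3028
χ² = 1.0942 + 1.1162 + 0.3028 = 2.5132 ≈ 2.513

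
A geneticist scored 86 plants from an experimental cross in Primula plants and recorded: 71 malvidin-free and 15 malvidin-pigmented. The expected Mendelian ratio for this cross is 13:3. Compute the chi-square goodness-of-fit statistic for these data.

0.097

Expected counts for N = 86 under a 13:3 ratio (total parts = 16):
  malvidin-free: 86 × 13/16 = 69.875
  malvidin-pigmented: 86 × 3/16 = 16.125
χ² = Σ (O − E)² / E
  malvidin-free: (71 − 69.875)² / 69.875 = 0.0181
  malvidin-pigmented: (15 − 16.125)² / 16.125 = 0.0785
χ² = 0.0181 + 0.0785 = 0.0966 ≈ 0.097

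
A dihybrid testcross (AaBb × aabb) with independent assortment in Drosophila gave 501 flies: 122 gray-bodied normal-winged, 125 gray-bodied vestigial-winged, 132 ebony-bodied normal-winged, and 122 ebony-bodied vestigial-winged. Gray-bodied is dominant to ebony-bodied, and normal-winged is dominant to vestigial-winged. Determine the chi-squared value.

A dihybrid testcross with independent assortment gives a 1:1:1:1 ratio.
Total ratio parts = 4. Expected numbers out of 501:
  gray-bodied normal-winged: 501 × 1/4 = 125.25
  gray-bodied vestigial-winged: 501 × 1/4 = 125.25
  ebony-bodied normal-winged: 501 × 1/4 = 125.25
  ebony-bodied vestigial-winged: 501 × 1/4 = 125.25
χ² = Σ (O − E)² / E
  gray-bodied normal-winged: (122 − 125.25)² / 125.25 = 0.0843
  gray-bodied vestigial-winged: (125 − 125.25)² / 125.25 = 0.0005
  ebony-bodied normal-winged: (132 − 125.25)² / 125.25 = 0.3638
  ebony-bodied vestigial-winged: (122 − 125.25)² / 125.25 = 0.0843
χ² = 0.0843 + 0.0005 + 0.3638 + 0.0843 = 0.5329 ≈ 0.533

0.533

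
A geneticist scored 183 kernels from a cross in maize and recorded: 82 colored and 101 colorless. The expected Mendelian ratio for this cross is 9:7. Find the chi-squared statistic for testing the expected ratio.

Under the 9:7 hypothesis (Σ ratio = 16, N = 183):
  colored: 183 × 9/16 = 102.9375
  colorless: 183 × 7/16 = 80.0625
χ² = Σ (O − E)² / E
  colored: (82 − 102.9375)² / 102.9375 = 4.2587
  colorless: (101 − 80.0625)² / 80.0625 = 5.4755
χ² = 4.2587 + 5.4755 = 9.7342 ≈ 9.734

9.734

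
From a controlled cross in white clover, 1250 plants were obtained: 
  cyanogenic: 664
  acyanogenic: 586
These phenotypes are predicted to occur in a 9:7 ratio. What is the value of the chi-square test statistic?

4.976

Total ratio parts = 16. Expected numbers out of 1250:
  cyanogenic: 1250 × 9/16 = 703.125
  acyanogenic: 1250 × 7/16 = 546.875
χ² = Σ (O − E)² / E
  cyanogenic: (664 − 703.125)² / 703.125 = 2.1771
  acyanogenic: (586 − 546.875)² / 546.875 = 2.7991
χ² = 2.1771 + 2.7991 = 4.9762 ≈ 4.976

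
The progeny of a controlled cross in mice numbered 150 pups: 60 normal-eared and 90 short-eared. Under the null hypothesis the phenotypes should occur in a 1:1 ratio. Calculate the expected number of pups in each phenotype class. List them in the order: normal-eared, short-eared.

75, 75

Expected counts for N = 150 under a 1:1 ratio (total parts = 2):
  normal-eared: 150 × 1/2 = 75
  short-eared: 150 × 1/2 = 75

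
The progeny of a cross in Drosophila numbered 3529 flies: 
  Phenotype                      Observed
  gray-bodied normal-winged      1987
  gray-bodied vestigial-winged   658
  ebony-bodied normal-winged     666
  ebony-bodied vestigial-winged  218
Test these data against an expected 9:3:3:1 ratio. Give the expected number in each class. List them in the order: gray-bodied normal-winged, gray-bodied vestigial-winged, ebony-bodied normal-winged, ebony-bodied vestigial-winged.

The 9:3:3:1 ratio has 16 parts, so with N = 3529 the expected counts are:
  gray-bodied normal-winged: 3529 × 9/16 = 1985.0625
  gray-bodied vestigial-winged: 3529 × 3/16 = 661.6875
  ebony-bodied normal-winged: 3529 × 3/16 = 661.6875
  ebony-bodied vestigial-winged: 3529 × 1/16 = 220.5625

1985.0625, 661.6875, 661.6875, 220.5625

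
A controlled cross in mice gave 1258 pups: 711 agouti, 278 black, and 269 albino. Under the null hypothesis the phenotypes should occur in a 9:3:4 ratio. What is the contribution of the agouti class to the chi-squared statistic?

0.016

Expected counts for N = 1258 under a 9:3:4 ratio (total parts = 16):
  agouti: 1258 × 9/16 = 707.625
  black: 1258 × 3/16 = 235.875
  albino: 1258 × 4/16 = 314.5
Contribution of agouti: (711 − 707.625)² / 707.625 = 0.0161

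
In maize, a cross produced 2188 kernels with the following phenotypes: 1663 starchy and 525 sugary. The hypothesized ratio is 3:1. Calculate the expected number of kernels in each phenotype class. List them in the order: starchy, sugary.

1641, 547

Expected counts for N = 2188 under a 3:1 ratio (total parts = 4):
  starchy: 2188 × 3/4 = 1641
  sugary: 2188 × 1/4 = 547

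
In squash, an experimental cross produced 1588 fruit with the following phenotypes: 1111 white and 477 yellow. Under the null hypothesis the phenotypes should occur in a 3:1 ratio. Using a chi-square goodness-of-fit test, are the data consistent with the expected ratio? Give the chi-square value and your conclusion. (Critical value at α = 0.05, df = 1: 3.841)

21.495; not consistent

Under the 3:1 hypothesis (Σ ratio = 4, N = 1588):
  white: 1588 × 3/4 = 1191
  yellow: 1588 × 1/4 = 397
χ² = Σ (O − E)² / E
  white: (1111 − 1191)² / 1191 = 5.3736
  yellow: (477 − 397)² / 397 = 16.1209
χ² = 5.3736 + 16.1209 = 21.4945 ≈ 21.495
Degrees of freedom = 2 − 1 = 1; critical value at α = 0.05 is 3.841.
Since 21.495 > 3.841, we reject the null hypothesis — the data do not fit the 3:1 ratio.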